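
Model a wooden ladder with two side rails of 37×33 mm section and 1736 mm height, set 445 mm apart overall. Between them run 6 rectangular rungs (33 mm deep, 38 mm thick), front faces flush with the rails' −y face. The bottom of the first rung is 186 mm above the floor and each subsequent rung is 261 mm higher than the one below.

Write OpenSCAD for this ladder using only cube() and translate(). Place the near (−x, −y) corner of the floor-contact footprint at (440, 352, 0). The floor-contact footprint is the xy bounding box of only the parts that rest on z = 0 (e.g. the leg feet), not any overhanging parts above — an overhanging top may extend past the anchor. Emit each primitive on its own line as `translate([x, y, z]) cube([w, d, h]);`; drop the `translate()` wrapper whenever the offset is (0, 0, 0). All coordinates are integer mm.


translate([440, 352, 0]) cube([37, 33, 1736]);
translate([848, 352, 0]) cube([37, 33, 1736]);
translate([477, 352, 186]) cube([371, 33, 38]);
translate([477, 352, 447]) cube([371, 33, 38]);
translate([477, 352, 708]) cube([371, 33, 38]);
translate([477, 352, 969]) cube([371, 33, 38]);
translate([477, 352, 1230]) cube([371, 33, 38]);
translate([477, 352, 1491]) cube([371, 33, 38]);


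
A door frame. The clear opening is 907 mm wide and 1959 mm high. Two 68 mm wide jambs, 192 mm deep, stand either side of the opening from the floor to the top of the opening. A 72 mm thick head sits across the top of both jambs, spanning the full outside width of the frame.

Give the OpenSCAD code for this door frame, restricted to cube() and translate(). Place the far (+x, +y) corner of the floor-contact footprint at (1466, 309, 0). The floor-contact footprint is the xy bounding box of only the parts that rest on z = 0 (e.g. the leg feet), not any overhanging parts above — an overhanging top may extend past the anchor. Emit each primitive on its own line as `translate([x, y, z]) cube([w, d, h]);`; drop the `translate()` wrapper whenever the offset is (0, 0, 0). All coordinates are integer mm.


translate([423, 117, 0]) cube([68, 192, 1959]);
translate([1398, 117, 0]) cube([68, 192, 1959]);
translate([423, 117, 1959]) cube([1043, 192, 72]);


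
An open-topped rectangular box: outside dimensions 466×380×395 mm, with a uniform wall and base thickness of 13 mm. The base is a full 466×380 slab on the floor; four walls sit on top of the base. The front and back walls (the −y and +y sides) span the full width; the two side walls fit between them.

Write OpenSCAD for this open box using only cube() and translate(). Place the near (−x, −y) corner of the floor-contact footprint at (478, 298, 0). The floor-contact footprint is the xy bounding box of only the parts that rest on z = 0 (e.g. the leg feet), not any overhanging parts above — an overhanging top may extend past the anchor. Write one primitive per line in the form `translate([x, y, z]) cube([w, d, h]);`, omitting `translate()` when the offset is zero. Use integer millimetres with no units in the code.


translate([478, 298, 0]) cube([466, 380, 13]);
translate([478, 298, 13]) cube([466, 13, 382]);
translate([478, 665, 13]) cube([466, 13, 382]);
translate([478, 311, 13]) cube([13, 354, 382]);
translate([931, 311, 13]) cube([13, 354, 382]);


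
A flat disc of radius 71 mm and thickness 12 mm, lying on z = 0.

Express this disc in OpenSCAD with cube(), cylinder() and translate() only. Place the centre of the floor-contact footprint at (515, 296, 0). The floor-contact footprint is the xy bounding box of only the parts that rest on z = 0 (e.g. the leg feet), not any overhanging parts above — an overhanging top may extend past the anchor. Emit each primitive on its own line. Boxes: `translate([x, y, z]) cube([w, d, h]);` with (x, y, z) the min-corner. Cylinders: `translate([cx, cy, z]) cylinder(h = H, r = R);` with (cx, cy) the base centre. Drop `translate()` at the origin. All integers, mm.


translate([515, 296, 0]) cylinder(h = 12, r = 71);


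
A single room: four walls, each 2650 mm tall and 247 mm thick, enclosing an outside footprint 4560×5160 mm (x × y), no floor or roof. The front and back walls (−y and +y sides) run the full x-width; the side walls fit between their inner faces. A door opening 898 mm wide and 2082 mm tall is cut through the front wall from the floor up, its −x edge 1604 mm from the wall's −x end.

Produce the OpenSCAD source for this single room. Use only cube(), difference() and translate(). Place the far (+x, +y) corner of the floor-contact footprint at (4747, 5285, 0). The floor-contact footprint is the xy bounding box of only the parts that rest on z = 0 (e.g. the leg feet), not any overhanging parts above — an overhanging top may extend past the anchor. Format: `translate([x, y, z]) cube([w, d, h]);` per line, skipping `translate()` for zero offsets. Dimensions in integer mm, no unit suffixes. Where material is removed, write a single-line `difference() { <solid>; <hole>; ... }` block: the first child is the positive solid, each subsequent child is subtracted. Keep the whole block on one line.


difference() { translate([187, 125, 0]) cube([4560, 247, 2650]); translate([1791, 125, 0]) cube([898, 247, 2082]); }
translate([187, 5038, 0]) cube([4560, 247, 2650]);
translate([187, 372, 0]) cube([247, 4666, 2650]);
translate([4500, 372, 0]) cube([247, 4666, 2650]);


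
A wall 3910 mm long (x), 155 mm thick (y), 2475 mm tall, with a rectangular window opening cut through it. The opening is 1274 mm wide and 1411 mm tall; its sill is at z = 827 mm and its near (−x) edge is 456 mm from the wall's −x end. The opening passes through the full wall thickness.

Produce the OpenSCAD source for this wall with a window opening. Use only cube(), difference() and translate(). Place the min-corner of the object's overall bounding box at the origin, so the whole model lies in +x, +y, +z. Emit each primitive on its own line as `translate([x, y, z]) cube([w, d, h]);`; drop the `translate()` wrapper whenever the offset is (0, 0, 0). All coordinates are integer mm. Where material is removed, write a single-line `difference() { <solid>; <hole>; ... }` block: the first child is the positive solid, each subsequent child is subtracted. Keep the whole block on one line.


difference() { cube([3910, 155, 2475]); translate([456, 0, 827]) cube([1274, 155, 1411]); }


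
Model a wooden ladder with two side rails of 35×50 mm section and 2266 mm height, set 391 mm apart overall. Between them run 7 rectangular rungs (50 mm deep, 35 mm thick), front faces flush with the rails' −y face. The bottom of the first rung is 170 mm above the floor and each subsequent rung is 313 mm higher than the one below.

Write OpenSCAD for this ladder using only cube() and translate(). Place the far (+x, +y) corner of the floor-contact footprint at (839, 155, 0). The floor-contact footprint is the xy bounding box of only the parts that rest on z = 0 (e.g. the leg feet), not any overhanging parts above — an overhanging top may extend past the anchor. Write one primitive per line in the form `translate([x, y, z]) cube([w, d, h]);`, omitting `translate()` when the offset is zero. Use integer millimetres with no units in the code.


translate([448, 105, 0]) cube([35, 50, 2266]);
translate([804, 105, 0]) cube([35, 50, 2266]);
translate([483, 105, 170]) cube([321, 50, 35]);
translate([483, 105, 483]) cube([321, 50, 35]);
translate([483, 105, 796]) cube([321, 50, 35]);
translate([483, 105, 1109]) cube([321, 50, 35]);
translate([483, 105, 1422]) cube([321, 50, 35]);
translate([483, 105, 1735]) cube([321, 50, 35]);
translate([483, 105, 2048]) cube([321, 50, 35]);


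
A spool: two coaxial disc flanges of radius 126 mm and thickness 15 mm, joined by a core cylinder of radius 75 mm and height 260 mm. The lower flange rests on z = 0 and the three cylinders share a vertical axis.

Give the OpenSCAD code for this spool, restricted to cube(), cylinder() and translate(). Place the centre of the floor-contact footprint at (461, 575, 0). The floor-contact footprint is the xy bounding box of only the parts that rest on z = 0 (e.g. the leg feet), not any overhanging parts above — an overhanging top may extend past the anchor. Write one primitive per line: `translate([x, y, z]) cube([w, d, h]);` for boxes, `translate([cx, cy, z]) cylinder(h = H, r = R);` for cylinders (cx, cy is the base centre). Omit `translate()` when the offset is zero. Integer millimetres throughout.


translate([461, 575, 0]) cylinder(h = 15, r = 126);
translate([461, 575, 15]) cylinder(h = 260, r = 75);
translate([461, 575, 275]) cylinder(h = 15, r = 126);


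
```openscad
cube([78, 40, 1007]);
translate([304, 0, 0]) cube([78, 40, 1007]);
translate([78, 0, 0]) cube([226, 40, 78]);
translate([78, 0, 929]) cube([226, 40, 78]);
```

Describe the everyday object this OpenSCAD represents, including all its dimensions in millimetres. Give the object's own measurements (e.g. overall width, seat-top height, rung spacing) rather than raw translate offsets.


A rectangular picture frame lying in the x–z plane (depth along y). The opening is 226 mm wide (x) by 851 mm tall (z), surrounded by a border 78 mm wide on all four sides. The frame is 40 mm deep and is made of two full-height vertical stiles with two horizontal rails fitted between them.


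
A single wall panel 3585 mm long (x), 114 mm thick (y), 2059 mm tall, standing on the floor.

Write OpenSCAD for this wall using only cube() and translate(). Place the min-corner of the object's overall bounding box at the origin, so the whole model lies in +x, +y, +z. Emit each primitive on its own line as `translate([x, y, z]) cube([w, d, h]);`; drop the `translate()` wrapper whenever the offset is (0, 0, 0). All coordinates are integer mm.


cube([3585, 114, 2059]);


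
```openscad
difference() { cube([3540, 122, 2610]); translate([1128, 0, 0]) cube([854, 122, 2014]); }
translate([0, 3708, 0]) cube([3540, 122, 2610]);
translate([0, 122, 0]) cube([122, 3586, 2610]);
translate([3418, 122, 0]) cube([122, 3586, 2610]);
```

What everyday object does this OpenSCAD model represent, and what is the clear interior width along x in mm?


A single room. The interior width is 3296 mm.

Four walls enclosing a rectangle with a door in the front wall — a room. Outside width 3540 minus two 122 mm walls gives 3296 mm.


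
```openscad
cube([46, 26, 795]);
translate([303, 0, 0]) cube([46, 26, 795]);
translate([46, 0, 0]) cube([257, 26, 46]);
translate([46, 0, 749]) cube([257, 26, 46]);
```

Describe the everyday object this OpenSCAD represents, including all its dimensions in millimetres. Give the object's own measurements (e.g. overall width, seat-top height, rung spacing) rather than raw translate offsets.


A rectangular picture frame lying in the x–z plane (depth along y). The opening is 257 mm wide (x) by 703 mm tall (z), surrounded by a border 46 mm wide on all four sides. The frame is 26 mm deep and is made of two full-height vertical stiles with two horizontal rails fitted between them.


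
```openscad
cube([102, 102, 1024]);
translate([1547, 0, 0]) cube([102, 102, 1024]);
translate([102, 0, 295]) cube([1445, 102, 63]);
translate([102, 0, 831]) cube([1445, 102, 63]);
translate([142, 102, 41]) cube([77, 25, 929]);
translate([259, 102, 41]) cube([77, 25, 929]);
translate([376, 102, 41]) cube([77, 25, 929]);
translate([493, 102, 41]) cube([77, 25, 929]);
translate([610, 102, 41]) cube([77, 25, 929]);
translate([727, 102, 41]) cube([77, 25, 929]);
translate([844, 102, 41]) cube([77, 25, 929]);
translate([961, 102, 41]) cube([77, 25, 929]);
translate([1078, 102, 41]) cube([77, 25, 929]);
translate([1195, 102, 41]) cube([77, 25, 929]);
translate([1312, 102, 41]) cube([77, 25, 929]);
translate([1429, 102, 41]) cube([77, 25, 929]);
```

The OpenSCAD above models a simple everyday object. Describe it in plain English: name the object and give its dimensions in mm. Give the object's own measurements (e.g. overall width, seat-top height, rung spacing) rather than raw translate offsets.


A fence section. Two 102×102 mm posts, 1024 mm tall, stand on the floor with a clear span of 1445 mm between their inner faces. Two horizontal rails of 102×63 mm section span the gap between the posts with their undersides at z = 295 mm and z = 831 mm, flush with the posts' −y face. 12 pickets, each 77 mm wide, 25 mm thick and 929 mm tall, are fixed to the +y face of the rails with their bottoms at z = 41 mm, spaced across the span with a 40 mm gap after the −x post and between neighbouring pickets, with 41 mm left before the +x post.


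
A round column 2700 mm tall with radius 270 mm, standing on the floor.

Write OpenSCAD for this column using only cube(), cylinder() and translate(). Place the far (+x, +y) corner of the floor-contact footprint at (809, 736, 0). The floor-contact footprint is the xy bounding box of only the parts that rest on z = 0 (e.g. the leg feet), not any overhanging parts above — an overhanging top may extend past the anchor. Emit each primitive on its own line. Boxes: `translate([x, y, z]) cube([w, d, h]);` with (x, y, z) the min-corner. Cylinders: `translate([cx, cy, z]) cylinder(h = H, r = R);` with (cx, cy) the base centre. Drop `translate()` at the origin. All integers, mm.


translate([539, 466, 0]) cylinder(h = 2700, r = 270);


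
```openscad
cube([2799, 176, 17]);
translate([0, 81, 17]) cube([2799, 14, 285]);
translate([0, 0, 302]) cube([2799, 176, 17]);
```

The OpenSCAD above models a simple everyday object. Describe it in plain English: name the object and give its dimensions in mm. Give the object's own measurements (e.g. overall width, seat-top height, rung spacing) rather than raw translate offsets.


An I-beam lying along x, 2799 mm long. Overall section height 319 mm. Two flanges 176 mm wide (y) and 17 mm thick, one on the floor and one at the top; a web 14 mm thick runs between them, centred on the flange width.


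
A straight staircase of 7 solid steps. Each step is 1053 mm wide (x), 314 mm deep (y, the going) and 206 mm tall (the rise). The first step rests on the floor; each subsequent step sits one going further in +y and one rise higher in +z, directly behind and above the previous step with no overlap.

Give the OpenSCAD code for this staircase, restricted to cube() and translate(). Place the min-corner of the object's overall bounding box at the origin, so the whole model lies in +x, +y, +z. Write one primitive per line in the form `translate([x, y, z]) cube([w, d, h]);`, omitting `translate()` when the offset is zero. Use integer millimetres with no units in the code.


cube([1053, 314, 206]);
translate([0, 314, 206]) cube([1053, 314, 206]);
translate([0, 628, 412]) cube([1053, 314, 206]);
translate([0, 942, 618]) cube([1053, 314, 206]);
translate([0, 1256, 824]) cube([1053, 314, 206]);
translate([0, 1570, 1030]) cube([1053, 314, 206]);
translate([0, 1884, 1236]) cube([1053, 314, 206]);


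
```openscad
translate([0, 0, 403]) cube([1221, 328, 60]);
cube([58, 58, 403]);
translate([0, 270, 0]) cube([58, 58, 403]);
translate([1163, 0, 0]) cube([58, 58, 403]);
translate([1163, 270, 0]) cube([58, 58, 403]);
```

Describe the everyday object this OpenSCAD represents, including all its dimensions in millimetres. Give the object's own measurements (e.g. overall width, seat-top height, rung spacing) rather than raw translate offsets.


A long wooden bench with a 1221 mm (x) × 328 mm (y) seat, 60 mm thick, its top surface 463 mm above the floor. Four 58 mm square legs at the seat corners, flush with the edges, run from z = 0 to the seat underside.


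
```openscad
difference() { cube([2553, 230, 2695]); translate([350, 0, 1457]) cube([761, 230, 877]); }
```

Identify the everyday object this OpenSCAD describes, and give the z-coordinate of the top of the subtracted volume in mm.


A wall with a window opening. The window head height is 2334 mm.

A wall with a rectangular opening subtracted — a window. Sill at z = 1457, opening 877 mm tall, so the head is at 1457 + 877 = 2334 mm.


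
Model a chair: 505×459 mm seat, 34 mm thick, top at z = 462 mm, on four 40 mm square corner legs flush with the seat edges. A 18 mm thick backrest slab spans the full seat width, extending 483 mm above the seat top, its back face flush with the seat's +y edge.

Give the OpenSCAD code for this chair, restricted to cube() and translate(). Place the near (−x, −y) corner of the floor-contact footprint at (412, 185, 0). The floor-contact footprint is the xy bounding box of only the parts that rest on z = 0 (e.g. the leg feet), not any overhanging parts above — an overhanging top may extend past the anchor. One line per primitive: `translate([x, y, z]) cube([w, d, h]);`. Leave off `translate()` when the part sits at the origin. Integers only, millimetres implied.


// leg_h = 462 - 34 = 428
translate([412, 185, 428]) cube([505, 459, 34]);
translate([412, 185, 0]) cube([40, 40, 428]);
translate([877, 185, 0]) cube([40, 40, 428]);
translate([412, 604, 0]) cube([40, 40, 428]);
translate([877, 604, 0]) cube([40, 40, 428]);
translate([412, 626, 462]) cube([505, 18, 483]);


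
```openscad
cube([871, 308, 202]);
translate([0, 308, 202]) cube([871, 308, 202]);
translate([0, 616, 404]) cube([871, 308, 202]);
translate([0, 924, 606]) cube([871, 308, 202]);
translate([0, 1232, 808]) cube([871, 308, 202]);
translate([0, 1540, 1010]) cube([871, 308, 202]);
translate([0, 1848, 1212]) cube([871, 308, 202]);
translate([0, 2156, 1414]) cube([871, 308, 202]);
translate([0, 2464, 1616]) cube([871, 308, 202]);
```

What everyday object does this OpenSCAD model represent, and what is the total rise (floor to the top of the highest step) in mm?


A staircase. The total rise is 1818 mm.

9 identical blocks, each offset up and back from the previous — a staircase. Each step is 202 mm tall and there are 9 of them, so the total rise is 9 × 202 = 1818 mm.


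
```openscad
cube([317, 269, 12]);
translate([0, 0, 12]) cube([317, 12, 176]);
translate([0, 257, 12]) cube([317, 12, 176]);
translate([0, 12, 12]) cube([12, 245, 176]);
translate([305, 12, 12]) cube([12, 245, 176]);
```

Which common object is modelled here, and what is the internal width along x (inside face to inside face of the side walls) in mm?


An open box. The internal width is 293 mm.

A 317×269 base slab with four walls standing on it — an open box. The base is 317 mm wide and the walls are 12 mm thick, so the internal width is 317 − 2 × 12 = 293 mm.


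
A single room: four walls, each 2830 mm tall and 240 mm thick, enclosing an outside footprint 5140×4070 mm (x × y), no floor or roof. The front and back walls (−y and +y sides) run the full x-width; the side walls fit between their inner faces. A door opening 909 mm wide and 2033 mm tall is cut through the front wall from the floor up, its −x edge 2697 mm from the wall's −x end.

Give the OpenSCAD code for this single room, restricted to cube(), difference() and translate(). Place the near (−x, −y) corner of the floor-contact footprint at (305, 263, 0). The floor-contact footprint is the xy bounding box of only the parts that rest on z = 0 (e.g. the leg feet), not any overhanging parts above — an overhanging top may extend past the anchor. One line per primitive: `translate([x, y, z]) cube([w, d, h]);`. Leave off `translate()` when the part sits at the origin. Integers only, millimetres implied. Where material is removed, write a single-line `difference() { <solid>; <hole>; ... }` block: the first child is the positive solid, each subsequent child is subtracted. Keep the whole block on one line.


difference() { translate([305, 263, 0]) cube([5140, 240, 2830]); translate([3002, 263, 0]) cube([909, 240, 2033]); }
translate([305, 4093, 0]) cube([5140, 240, 2830]);
translate([305, 503, 0]) cube([240, 3590, 2830]);
translate([5205, 503, 0]) cube([240, 3590, 2830]);


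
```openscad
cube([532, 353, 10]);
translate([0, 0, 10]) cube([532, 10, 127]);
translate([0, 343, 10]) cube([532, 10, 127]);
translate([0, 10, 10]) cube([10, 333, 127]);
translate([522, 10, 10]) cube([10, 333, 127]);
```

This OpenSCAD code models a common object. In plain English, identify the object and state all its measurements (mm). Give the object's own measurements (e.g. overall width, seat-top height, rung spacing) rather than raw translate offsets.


An open-topped rectangular box: outside dimensions 532×353×137 mm, with a uniform wall and base thickness of 10 mm. The base is a full 532×353 slab on the floor; four walls sit on top of the base. The front and back walls (the −y and +y sides) span the full width; the two side walls fit between them.


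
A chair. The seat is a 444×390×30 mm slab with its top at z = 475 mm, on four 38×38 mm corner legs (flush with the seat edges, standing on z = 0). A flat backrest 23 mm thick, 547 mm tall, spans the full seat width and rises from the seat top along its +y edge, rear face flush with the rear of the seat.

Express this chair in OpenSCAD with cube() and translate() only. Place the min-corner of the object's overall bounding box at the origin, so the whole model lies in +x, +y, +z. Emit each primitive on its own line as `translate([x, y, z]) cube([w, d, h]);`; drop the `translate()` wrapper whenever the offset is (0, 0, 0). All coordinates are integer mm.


// leg_h = 475 - 30 = 445
translate([0, 0, 445]) cube([444, 390, 30]);
cube([38, 38, 445]);
translate([406, 0, 0]) cube([38, 38, 445]);
translate([0, 352, 0]) cube([38, 38, 445]);
translate([406, 352, 0]) cube([38, 38, 445]);
translate([0, 367, 475]) cube([444, 23, 547]);


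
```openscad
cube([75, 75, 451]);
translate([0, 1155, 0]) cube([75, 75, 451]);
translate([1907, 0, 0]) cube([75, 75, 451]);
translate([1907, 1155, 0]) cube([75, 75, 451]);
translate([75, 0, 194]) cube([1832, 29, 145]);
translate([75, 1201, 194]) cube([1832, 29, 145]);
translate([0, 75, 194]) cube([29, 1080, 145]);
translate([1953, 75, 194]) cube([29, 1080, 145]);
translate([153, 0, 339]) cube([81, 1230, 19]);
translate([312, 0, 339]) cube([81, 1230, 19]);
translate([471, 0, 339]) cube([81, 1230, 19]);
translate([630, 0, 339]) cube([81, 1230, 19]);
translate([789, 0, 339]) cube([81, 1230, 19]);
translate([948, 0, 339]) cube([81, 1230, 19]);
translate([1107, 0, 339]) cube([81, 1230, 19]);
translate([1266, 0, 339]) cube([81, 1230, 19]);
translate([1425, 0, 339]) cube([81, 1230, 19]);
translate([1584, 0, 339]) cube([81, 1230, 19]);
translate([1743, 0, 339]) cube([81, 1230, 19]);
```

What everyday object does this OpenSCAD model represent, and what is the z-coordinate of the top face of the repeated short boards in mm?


A bed frame. The slat-top height is 358 mm.

Four posts, four rails, and a row of slats — a bed frame. Slats sit on the rails at z = 194 + 145 = 339; with slat thickness 19, the top is 358 mm.


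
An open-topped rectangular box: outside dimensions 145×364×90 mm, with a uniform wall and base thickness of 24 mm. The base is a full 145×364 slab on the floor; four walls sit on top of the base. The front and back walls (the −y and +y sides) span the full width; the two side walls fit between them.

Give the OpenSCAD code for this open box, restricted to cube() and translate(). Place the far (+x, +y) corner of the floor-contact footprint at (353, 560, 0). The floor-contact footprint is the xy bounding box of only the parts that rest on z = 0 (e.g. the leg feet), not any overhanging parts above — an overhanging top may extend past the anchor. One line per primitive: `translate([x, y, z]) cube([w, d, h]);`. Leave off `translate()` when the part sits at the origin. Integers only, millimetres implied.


translate([208, 196, 0]) cube([145, 364, 24]);
translate([208, 196, 24]) cube([145, 24, 66]);
translate([208, 536, 24]) cube([145, 24, 66]);
translate([208, 220, 24]) cube([24, 316, 66]);
translate([329, 220, 24]) cube([24, 316, 66]);


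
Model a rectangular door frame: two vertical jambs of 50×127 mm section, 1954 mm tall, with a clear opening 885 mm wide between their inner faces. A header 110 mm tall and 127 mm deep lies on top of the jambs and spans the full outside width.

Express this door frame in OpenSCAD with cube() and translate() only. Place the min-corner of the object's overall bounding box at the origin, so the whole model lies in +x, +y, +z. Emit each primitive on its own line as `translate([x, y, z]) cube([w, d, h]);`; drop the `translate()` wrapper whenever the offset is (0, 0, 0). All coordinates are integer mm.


cube([50, 127, 1954]);
translate([935, 0, 0]) cube([50, 127, 1954]);
translate([0, 0, 1954]) cube([985, 127, 110]);


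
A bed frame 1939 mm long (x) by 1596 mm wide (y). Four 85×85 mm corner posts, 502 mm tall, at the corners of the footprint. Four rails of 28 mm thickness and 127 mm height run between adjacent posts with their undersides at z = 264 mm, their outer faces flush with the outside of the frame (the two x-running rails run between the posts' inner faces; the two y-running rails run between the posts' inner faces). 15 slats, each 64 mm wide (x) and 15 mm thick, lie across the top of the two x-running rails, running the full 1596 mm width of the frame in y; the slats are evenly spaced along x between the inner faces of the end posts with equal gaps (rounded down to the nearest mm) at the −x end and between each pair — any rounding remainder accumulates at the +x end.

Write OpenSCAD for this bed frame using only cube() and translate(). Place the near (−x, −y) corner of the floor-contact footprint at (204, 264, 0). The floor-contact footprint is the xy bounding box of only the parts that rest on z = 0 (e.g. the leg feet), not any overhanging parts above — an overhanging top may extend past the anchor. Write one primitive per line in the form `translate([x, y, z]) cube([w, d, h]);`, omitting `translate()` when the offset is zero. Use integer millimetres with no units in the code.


translate([204, 264, 0]) cube([85, 85, 502]);
translate([204, 1775, 0]) cube([85, 85, 502]);
translate([2058, 264, 0]) cube([85, 85, 502]);
translate([2058, 1775, 0]) cube([85, 85, 502]);
translate([289, 264, 264]) cube([1769, 28, 127]);
translate([289, 1832, 264]) cube([1769, 28, 127]);
translate([204, 349, 264]) cube([28, 1426, 127]);
translate([2115, 349, 264]) cube([28, 1426, 127]);
translate([339, 264, 391]) cube([64, 1596, 15]);
translate([453, 264, 391]) cube([64, 1596, 15]);
translate([567, 264, 391]) cube([64, 1596, 15]);
translate([681, 264, 391]) cube([64, 1596, 15]);
translate([795, 264, 391]) cube([64, 1596, 15]);
translate([909, 264, 391]) cube([64, 1596, 15]);
translate([1023, 264, 391]) cube([64, 1596, 15]);
translate([1137, 264, 391]) cube([64, 1596, 15]);
translate([1251, 264, 391]) cube([64, 1596, 15]);
translate([1365, 264, 391]) cube([64, 1596, 15]);
translate([1479, 264, 391]) cube([64, 1596, 15]);
translate([1593, 264, 391]) cube([64, 1596, 15]);
translate([1707, 264, 391]) cube([64, 1596, 15]);
translate([1821, 264, 391]) cube([64, 1596, 15]);
translate([1935, 264, 391]) cube([64, 1596, 15]);


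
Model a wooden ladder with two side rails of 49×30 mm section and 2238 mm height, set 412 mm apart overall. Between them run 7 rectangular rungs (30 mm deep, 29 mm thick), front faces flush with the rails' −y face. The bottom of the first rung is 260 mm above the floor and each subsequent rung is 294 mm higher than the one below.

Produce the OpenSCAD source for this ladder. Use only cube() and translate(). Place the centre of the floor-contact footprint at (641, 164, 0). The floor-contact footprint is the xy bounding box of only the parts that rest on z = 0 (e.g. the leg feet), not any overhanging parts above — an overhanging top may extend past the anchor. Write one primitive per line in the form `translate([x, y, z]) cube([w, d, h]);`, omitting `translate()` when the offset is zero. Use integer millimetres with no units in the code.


translate([435, 149, 0]) cube([49, 30, 2238]);
translate([798, 149, 0]) cube([49, 30, 2238]);
translate([484, 149, 260]) cube([314, 30, 29]);
translate([484, 149, 554]) cube([314, 30, 29]);
translate([484, 149, 848]) cube([314, 30, 29]);
translate([484, 149, 1142]) cube([314, 30, 29]);
translate([484, 149, 1436]) cube([314, 30, 29]);
translate([484, 149, 1730]) cube([314, 30, 29]);
translate([484, 149, 2024]) cube([314, 30, 29]);


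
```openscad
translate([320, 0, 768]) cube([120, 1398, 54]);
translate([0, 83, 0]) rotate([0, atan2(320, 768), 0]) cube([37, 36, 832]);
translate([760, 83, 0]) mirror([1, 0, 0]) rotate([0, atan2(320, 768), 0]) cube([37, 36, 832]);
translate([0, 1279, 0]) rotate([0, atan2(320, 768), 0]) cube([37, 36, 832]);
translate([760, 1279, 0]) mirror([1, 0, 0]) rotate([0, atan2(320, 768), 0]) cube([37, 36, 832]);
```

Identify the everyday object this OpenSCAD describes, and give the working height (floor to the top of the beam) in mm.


A sawhorse. The overall height is 822 mm.

A beam across two mirrored pairs of raked legs — a sawhorse. The beam's underside is at z = 768 (matching the legs' vertical rise in atan2(320, 768)) and the beam is 54 mm tall, so its top is at 768 + 54 = 822 mm. The raked legs top out at the beam's underside, so that is the highest point.


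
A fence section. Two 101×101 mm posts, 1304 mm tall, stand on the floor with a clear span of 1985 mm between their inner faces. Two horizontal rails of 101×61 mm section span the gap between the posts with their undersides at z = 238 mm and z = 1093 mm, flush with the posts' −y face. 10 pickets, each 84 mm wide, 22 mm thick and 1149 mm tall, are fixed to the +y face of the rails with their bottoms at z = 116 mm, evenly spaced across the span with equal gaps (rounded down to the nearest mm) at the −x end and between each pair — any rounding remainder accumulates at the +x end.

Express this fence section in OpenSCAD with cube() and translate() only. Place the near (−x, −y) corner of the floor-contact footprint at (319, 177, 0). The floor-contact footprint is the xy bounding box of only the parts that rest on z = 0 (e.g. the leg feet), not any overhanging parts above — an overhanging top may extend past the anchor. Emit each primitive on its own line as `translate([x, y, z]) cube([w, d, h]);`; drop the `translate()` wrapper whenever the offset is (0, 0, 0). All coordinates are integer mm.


translate([319, 177, 0]) cube([101, 101, 1304]);
translate([2405, 177, 0]) cube([101, 101, 1304]);
translate([420, 177, 238]) cube([1985, 101, 61]);
translate([420, 177, 1093]) cube([1985, 101, 61]);
translate([524, 278, 116]) cube([84, 22, 1149]);
translate([712, 278, 116]) cube([84, 22, 1149]);
translate([900, 278, 116]) cube([84, 22, 1149]);
translate([1088, 278, 116]) cube([84, 22, 1149]);
translate([1276, 278, 116]) cube([84, 22, 1149]);
translate([1464, 278, 116]) cube([84, 22, 1149]);
translate([1652, 278, 116]) cube([84, 22, 1149]);
translate([1840, 278, 116]) cube([84, 22, 1149]);
translate([2028, 278, 116]) cube([84, 22, 1149]);
translate([2216, 278, 116]) cube([84, 22, 1149]);


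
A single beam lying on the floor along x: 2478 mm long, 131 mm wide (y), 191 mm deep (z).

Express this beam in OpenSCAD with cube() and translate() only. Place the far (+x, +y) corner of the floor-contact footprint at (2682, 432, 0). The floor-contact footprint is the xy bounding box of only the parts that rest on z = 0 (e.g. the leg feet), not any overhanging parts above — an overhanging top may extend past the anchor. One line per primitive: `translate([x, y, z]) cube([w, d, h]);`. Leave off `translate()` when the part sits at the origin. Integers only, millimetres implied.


translate([204, 301, 0]) cube([2478, 131, 191]);


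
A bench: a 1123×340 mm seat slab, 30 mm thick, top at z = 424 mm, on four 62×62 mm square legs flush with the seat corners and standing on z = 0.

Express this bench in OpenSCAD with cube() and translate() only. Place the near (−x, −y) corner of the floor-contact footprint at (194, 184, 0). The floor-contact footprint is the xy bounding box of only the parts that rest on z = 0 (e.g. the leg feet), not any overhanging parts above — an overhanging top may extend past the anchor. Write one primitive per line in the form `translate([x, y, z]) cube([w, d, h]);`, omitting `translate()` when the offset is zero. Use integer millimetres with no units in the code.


// leg_h = 424 − 30 = 394
translate([194, 184, 394]) cube([1123, 340, 30]);
translate([194, 184, 0]) cube([62, 62, 394]);
translate([194, 462, 0]) cube([62, 62, 394]);
translate([1255, 184, 0]) cube([62, 62, 394]);
translate([1255, 462, 0]) cube([62, 62, 394]);


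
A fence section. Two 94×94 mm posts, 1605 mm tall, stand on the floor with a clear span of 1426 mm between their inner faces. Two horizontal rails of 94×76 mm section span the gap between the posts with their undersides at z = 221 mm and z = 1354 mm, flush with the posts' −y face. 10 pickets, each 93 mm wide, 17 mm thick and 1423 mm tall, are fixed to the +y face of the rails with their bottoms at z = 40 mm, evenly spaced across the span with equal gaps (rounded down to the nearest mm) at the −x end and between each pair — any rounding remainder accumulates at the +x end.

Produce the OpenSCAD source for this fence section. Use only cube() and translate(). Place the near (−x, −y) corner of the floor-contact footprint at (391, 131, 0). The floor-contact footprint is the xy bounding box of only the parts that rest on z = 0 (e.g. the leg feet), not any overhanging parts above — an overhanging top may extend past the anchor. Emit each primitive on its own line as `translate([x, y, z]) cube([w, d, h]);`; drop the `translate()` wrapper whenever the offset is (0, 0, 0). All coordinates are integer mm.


translate([391, 131, 0]) cube([94, 94, 1605]);
translate([1911, 131, 0]) cube([94, 94, 1605]);
translate([485, 131, 221]) cube([1426, 94, 76]);
translate([485, 131, 1354]) cube([1426, 94, 76]);
translate([530, 225, 40]) cube([93, 17, 1423]);
translate([668, 225, 40]) cube([93, 17, 1423]);
translate([806, 225, 40]) cube([93, 17, 1423]);
translate([944, 225, 40]) cube([93, 17, 1423]);
translate([1082, 225, 40]) cube([93, 17, 1423]);
translate([1220, 225, 40]) cube([93, 17, 1423]);
translate([1358, 225, 40]) cube([93, 17, 1423]);
translate([1496, 225, 40]) cube([93, 17, 1423]);
translate([1634, 225, 40]) cube([93, 17, 1423]);
translate([1772, 225, 40]) cube([93, 17, 1423]);


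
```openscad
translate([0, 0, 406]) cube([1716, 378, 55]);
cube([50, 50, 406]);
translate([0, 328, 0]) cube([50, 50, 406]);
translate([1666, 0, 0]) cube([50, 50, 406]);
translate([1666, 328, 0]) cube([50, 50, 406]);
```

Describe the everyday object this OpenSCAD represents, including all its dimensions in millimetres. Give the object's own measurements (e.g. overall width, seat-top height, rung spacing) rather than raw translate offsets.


A bench: a 1716×378 mm seat slab, 55 mm thick, top at z = 461 mm, on four 50×50 mm square legs flush with the seat corners and standing on z = 0.


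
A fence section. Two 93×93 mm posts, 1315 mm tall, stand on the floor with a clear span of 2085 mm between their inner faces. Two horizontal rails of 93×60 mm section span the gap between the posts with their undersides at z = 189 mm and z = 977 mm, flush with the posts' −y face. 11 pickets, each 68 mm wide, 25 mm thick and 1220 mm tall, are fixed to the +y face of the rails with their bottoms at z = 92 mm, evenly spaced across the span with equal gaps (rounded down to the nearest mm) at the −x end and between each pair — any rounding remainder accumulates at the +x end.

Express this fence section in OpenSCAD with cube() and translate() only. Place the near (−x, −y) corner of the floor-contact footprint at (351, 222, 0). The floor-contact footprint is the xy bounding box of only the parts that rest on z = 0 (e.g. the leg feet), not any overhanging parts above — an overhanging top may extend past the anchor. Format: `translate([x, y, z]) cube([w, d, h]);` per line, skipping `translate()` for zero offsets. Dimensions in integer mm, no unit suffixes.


translate([351, 222, 0]) cube([93, 93, 1315]);
translate([2529, 222, 0]) cube([93, 93, 1315]);
translate([444, 222, 189]) cube([2085, 93, 60]);
translate([444, 222, 977]) cube([2085, 93, 60]);
translate([555, 315, 92]) cube([68, 25, 1220]);
translate([734, 315, 92]) cube([68, 25, 1220]);
translate([913, 315, 92]) cube([68, 25, 1220]);
translate([1092, 315, 92]) cube([68, 25, 1220]);
translate([1271, 315, 92]) cube([68, 25, 1220]);
translate([1450, 315, 92]) cube([68, 25, 1220]);
translate([1629, 315, 92]) cube([68, 25, 1220]);
translate([1808, 315, 92]) cube([68, 25, 1220]);
translate([1987, 315, 92]) cube([68, 25, 1220]);
translate([2166, 315, 92]) cube([68, 25, 1220]);
translate([2345, 315, 92]) cube([68, 25, 1220]);


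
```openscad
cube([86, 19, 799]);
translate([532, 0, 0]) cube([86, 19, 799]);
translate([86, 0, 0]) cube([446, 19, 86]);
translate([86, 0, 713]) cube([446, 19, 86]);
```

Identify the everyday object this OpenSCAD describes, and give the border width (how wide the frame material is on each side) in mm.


A picture frame. The border width is 86 mm.

Four thin pieces enclosing a rectangular opening — a picture frame. The two full-height stiles are 799 mm tall; the top rail sits at z = 713 and is 86 mm tall, so the border above the opening is 799 − 713 = 86 mm, matching the stile x-width.


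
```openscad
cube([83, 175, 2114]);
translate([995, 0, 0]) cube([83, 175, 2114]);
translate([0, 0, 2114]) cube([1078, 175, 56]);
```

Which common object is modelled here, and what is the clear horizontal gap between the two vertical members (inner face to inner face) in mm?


A door frame. The clear opening width is 912 mm.

Two 2114 mm tall posts with a header on top — a door frame. The left jamb is 83 mm wide at x = 0; the right jamb starts at x = 995. The clear opening is 995 − 83 = 912 mm.


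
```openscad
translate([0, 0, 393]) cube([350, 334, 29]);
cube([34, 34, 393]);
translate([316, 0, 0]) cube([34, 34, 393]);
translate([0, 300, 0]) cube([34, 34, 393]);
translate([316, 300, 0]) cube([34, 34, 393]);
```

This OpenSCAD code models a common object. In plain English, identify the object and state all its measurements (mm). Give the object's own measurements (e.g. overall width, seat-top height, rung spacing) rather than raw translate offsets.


A four-legged stool. The seat is a 350×334×29 mm slab whose top surface is at z = 422 mm; four square legs, each 34×34 mm in cross-section, run from the floor (z = 0) to the underside of the seat, each flush with a corner of the seat.


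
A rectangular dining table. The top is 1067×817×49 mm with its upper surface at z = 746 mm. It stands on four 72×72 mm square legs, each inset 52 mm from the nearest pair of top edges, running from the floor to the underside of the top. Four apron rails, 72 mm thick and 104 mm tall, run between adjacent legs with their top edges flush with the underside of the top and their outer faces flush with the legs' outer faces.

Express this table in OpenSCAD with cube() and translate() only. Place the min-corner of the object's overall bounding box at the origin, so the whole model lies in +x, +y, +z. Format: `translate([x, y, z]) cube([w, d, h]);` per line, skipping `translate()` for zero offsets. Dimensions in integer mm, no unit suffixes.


translate([0, 0, 697]) cube([1067, 817, 49]);
translate([52, 52, 0]) cube([72, 72, 697]);
translate([943, 52, 0]) cube([72, 72, 697]);
translate([52, 693, 0]) cube([72, 72, 697]);
translate([943, 693, 0]) cube([72, 72, 697]);
translate([124, 52, 593]) cube([819, 72, 104]);
translate([124, 693, 593]) cube([819, 72, 104]);
translate([52, 124, 593]) cube([72, 569, 104]);
translate([943, 124, 593]) cube([72, 569, 104]);


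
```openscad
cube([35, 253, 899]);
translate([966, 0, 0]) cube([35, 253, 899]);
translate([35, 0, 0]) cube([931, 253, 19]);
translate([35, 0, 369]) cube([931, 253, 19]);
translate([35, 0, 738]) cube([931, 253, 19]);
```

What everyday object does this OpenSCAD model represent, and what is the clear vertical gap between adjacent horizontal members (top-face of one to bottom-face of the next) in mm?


A bookshelf. The clear shelf gap is 350 mm.

Two tall side panels with 3 horizontal boards between them — a bookshelf. The first two shelf undersides are at z = 0 and z = 369; with shelf thickness 19, the clear gap is 369 − 0 − 19 = 350 mm.
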